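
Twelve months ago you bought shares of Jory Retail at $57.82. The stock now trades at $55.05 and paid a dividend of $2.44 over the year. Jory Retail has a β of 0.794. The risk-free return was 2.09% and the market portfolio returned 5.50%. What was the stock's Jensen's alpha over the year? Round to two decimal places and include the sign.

-5.37%

Realised HPR = (P1 + D1 − P0) / P0 = (55.05 + 2.44 − 57.82) / 57.82 = -0.33 / 57.82 = -0.5707%
MRP = 5.50% − 2.09% = 3.41%
CAPM required = R_f + β·MRP = 2.09% + 0.794 × 3.41% = 4.79754%
α = realised − required = -0.5707% − 4.79754% = -5.37%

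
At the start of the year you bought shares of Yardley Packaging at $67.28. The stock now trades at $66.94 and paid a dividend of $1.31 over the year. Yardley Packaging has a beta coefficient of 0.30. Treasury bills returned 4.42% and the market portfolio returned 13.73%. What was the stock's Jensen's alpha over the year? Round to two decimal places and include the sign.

Realised HPR = (P1 + D1 − P0) / P0 = (66.94 + 1.31 − 67.28) / 67.28 = 0.97 / 67.28 = 1.4417%
MRP = 13.73% − 4.42% = 9.31%
CAPM required = R_f + β·MRP = 4.42% + 0.30 × 9.31% = 7.2130%
α = realised − required = 1.4417% − 7.2130% = -5.77%

-5.77%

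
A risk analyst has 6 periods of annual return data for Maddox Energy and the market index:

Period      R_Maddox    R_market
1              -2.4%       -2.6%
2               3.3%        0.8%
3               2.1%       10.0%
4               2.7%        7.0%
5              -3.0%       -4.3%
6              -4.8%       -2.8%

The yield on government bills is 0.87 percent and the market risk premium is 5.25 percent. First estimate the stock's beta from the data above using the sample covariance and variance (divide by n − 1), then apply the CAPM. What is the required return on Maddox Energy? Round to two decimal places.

Mean R_i = (-2.4 + 3.3 + 2.1 + 2.7 − 3.0 − 4.8) / 6 = -0.3500%
Mean R_m = (-2.6 + 0.8 + 10.0 + 7.0 − 4.3 − 2.8) / 6 = 1.3500%
Σ(R_i − R̄_i)(R_m − R̄_m) = 77.9550  ⇒  Cov = 77.9550 / 5 = 15.5910
Σ(R_m − R̄_m)² = 171.7950  ⇒  Var(R_m) = 171.7950 / 5 = 34.3590
β = Cov / Var(R_m) = 15.5910 / 34.3590 = 0.4538
E(R) = R_f + β × MRP = 0.87% + 0.4538 × 5.25% = 3.25%

3.25%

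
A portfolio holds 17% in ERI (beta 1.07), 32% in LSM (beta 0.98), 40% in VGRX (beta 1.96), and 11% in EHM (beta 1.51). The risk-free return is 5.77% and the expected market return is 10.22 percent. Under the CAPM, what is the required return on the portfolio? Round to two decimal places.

12.20%

β_P = Σ w_i β_i = 0.17×1.07 + 0.32×0.98 + 0.40×1.96 + 0.11×1.51 = 1.4456
MRP = 10.22% − 5.77% = 4.45%
E(R_P) = R_f + β_P × MRP = 5.77% + 1.4456 × 4.45% = 12.20%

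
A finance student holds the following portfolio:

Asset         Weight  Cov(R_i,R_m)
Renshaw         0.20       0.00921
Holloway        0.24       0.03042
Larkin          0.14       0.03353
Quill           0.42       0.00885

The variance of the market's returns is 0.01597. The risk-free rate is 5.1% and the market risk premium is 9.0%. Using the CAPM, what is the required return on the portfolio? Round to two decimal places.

14.99%

β_Renshaw = 0.00921 / 0.01597 = 0.5767
β_Holloway = 0.03042 / 0.01597 = 1.9048
β_Larkin = 0.03353 / 0.01597 = 2.0996
β_Quill = 0.00885 / 0.01597 = 0.5542
β_P = Σ w_i β_i = 0.20×0.5767 + 0.24×1.9048 + 0.14×2.0996 + 0.42×0.5542 = 1.0992
E(R_P) = R_f + β_P × MRP = 5.1% + 1.0992 × 9.0% = 14.99%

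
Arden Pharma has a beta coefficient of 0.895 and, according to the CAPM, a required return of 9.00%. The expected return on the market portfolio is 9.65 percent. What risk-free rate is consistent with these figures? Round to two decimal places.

3.46%

E(R) = R_f + β(E(R_m) − R_f) = R_f(1 − β) + β·E(R_m)
9.00% = R_f × (1 − 0.895) + 0.895 × 9.65%
9.00% = R_f × 0.105 + 8.63675%
R_f = (9.00% − 8.63675%) / 0.105 = 3.46%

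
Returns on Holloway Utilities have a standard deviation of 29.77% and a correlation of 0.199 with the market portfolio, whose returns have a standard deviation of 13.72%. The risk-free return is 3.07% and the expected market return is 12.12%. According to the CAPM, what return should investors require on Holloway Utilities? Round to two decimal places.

β = ρ × σ_i / σ_m = 0.199 × 29.77% / 13.72% = 0.4318
MRP = 12.12% − 3.07% = 9.05%
E(R) = 3.07% + 0.4318 × 9.05% = 6.98%

6.98%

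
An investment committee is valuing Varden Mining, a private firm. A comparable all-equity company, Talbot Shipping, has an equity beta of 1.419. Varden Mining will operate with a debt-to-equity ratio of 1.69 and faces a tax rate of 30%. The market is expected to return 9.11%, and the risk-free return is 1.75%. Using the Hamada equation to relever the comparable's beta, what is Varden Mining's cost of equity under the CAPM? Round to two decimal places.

β_L = β_U × [1 + (1 − t)(D/E)] = 1.419 × [1 + (1 − 0.30) × 1.69]
    = 1.419 × [1 + 0.70 × 1.69] = 1.419 × 2.1830 = 3.0977
MRP = 9.11% − 1.75% = 7.36%
E(R) = R_f + β_L × MRP = 1.75% + 3.0977 × 7.36% = 24.55%

24.55%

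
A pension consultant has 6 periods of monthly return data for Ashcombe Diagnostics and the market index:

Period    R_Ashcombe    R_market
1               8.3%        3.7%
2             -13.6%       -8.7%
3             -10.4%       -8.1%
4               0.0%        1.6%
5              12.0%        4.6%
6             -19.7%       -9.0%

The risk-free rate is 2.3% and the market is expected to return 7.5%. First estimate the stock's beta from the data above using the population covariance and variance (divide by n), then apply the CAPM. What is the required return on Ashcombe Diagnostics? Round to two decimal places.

Mean R_i = (8.3 − 13.6 − 10.4 + 0.0 + 12.0 − 19.7) / 6 = -3.9000%
Mean R_m = (3.7 − 8.7 − 8.1 + 1.6 + 4.6 − 9.0) / 6 = -2.6500%
Σ(R_i − R̄_i)(R_m − R̄_m) = 403.7600  ⇒  Cov = 403.7600 / 6 = 67.2933
Σ(R_m − R̄_m)² = 217.5750  ⇒  Var(R_m) = 217.5750 / 6 = 36.2625
β = Cov / Var(R_m) = 67.2933 / 36.2625 = 1.8557
MRP = 7.5% − 2.3% = 5.20%
E(R) = R_f + β × MRP = 2.3% + 1.8557 × 5.2% = 11.95%

11.95%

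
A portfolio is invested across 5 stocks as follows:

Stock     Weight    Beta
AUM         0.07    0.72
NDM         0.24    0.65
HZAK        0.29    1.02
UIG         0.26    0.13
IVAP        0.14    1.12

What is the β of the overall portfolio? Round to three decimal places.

β_P = Σ w_i β_i = 0.07×0.72 + 0.24×0.65 + 0.29×1.02 + 0.26×0.13 + 0.14×1.12 = 0.6928

0.693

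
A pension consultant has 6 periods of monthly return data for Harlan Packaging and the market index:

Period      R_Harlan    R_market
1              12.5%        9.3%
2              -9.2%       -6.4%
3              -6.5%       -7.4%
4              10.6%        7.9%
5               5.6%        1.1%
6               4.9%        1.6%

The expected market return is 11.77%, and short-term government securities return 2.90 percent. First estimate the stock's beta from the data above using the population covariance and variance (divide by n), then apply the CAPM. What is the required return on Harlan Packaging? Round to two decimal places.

13.99%

Mean R_i = (12.5 − 9.2 − 6.5 + 10.6 + 5.6 + 4.9) / 6 = 2.9833%
Mean R_m = (9.3 − 6.4 − 7.4 + 7.9 + 1.1 + 1.6) / 6 = 1.0167%
Σ(R_i − R̄_i)(R_m − R̄_m) = 302.7717  ⇒  Cov = 302.7717 / 6 = 50.4620
Σ(R_m − R̄_m)² = 242.1883  ⇒  Var(R_m) = 242.1883 / 6 = 40.3647
β = Cov / Var(R_m) = 50.4620 / 40.3647 = 1.2502
MRP = 11.77% − 2.90% = 8.87%
E(R) = R_f + β × MRP = 2.90% + 1.2502 × 8.87% = 13.99%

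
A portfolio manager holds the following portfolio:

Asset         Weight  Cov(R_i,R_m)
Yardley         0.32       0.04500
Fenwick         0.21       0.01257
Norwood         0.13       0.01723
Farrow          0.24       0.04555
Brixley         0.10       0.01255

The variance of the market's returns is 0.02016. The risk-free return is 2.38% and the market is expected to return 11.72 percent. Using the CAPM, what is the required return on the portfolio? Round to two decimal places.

β_Yardley = 0.04500 / 0.02016 = 2.2321
β_Fenwick = 0.01257 / 0.02016 = 0.6235
β_Norwood = 0.01723 / 0.02016 = 0.8547
β_Farrow = 0.04555 / 0.02016 = 2.2594
β_Brixley = 0.01255 / 0.02016 = 0.6225
β_P = Σ w_i β_i = 0.32×2.2321 + 0.21×0.6235 + 0.13×0.8547 + 0.24×2.2594 + 0.10×0.6225 = 1.5608
MRP = 11.72% − 2.38% = 9.34%
E(R_P) = R_f + β_P × MRP = 2.38% + 1.5608 × 9.34% = 16.96%

16.96%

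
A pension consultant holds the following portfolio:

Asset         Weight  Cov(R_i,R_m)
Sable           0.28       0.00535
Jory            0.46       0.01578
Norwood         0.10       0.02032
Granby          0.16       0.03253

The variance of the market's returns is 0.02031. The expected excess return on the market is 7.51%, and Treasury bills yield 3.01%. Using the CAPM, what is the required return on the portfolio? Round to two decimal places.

β_Sable = 0.00535 / 0.02031 = 0.2634
β_Jory = 0.01578 / 0.02031 = 0.7770
β_Norwood = 0.02032 / 0.02031 = 1.0005
β_Granby = 0.03253 / 0.02031 = 1.6017
β_P = Σ w_i β_i = 0.28×0.2634 + 0.46×0.7770 + 0.10×1.0005 + 0.16×1.6017 = 0.7875
E(R_P) = R_f + β_P × MRP = 3.01% + 0.7875 × 7.51% = 8.92%

8.92%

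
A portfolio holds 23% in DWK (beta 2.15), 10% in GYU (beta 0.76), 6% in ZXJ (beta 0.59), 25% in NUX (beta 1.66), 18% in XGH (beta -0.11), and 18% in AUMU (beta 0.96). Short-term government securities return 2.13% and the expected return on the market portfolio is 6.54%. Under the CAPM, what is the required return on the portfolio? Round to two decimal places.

β_P = Σ w_i β_i = 0.23×2.15 + 0.10×0.76 + 0.06×0.59 + 0.25×1.66 + 0.18×-0.11 + 0.18×0.96 = 1.1739
MRP = 6.54% − 2.13% = 4.41%
E(R_P) = R_f + β_P × MRP = 2.13% + 1.1739 × 4.41% = 7.31%

7.31%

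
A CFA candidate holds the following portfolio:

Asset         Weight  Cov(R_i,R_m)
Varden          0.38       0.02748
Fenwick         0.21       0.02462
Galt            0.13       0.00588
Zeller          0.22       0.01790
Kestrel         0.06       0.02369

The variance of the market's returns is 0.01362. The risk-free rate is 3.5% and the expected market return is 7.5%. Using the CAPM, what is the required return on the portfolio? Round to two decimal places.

β_Varden = 0.02748 / 0.01362 = 2.0176
β_Fenwick = 0.02462 / 0.01362 = 1.8076
β_Galt = 0.00588 / 0.01362 = 0.4317
β_Zeller = 0.01790 / 0.01362 = 1.3142
β_Kestrel = 0.02369 / 0.01362 = 1.7394
β_P = Σ w_i β_i = 0.38×2.0176 + 0.21×1.8076 + 0.13×0.4317 + 0.22×1.3142 + 0.06×1.7394 = 1.5959
MRP = 7.5% − 3.5% = 4.00%
E(R_P) = R_f + β_P × MRP = 3.5% + 1.5959 × 4.0% = 9.88%

9.88%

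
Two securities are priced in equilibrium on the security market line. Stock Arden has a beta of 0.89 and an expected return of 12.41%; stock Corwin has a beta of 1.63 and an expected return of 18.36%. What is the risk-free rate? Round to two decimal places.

5.25%

Both satisfy E(R) = R_f + β·MRP, so the slope of the SML is
MRP = (18.36% − 12.41%) / (1.63 − 0.89) = 5.95% / 0.74 = 8.0405%
R_f = E(R_Arden) − β_Arden·MRP = 12.41% − 0.89 × 8.0405% = 5.2540%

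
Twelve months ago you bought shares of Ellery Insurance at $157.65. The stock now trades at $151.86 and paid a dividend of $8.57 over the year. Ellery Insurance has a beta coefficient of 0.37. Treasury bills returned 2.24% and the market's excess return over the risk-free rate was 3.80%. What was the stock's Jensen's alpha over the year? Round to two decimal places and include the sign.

-1.88%

Realised HPR = (P1 + D1 − P0) / P0 = (151.86 + 8.57 − 157.65) / 157.65 = 2.78 / 157.65 = 1.7634%
CAPM required = R_f + β·MRP = 2.24% + 0.37 × 3.80% = 3.6460%
α = realised − required = 1.7634% − 3.6460% = -1.88%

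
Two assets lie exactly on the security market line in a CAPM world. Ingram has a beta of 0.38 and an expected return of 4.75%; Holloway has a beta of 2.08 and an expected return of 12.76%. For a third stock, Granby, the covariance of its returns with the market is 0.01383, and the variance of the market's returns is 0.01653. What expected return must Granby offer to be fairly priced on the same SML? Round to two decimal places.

6.90%

MRP = (12.76% − 4.75%) / (2.08 − 0.38) = 4.7118%
R_f = 4.75% − 0.38 × 4.7118% = 2.9595%
β_Granby = Cov / Var(R_m) = 0.01383 / 0.01653 = 0.8367
E(R_Granby) = R_f + β × MRP = 2.9595% + 0.8367 × 4.7118% = 6.90%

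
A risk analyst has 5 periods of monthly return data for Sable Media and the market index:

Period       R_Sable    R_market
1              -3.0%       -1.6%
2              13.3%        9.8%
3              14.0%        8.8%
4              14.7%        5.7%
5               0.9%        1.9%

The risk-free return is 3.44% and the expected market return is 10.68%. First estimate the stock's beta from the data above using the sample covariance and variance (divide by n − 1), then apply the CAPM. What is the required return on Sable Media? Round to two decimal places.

Mean R_i = (-3.0 + 13.3 + 14.0 + 14.7 + 0.9) / 5 = 7.9800%
Mean R_m = (-1.6 + 9.8 + 8.8 + 5.7 + 1.9) / 5 = 4.9200%
Σ(R_i − R̄_i)(R_m − R̄_m) = 147.5320  ⇒  Cov = 147.5320 / 4 = 36.8830
Σ(R_m − R̄_m)² = 91.1080  ⇒  Var(R_m) = 91.1080 / 4 = 22.7770
β = Cov / Var(R_m) = 36.8830 / 22.7770 = 1.6193
MRP = 10.68% − 3.44% = 7.24%
E(R) = R_f + β × MRP = 3.44% + 1.6193 × 7.24% = 15.16%

15.16%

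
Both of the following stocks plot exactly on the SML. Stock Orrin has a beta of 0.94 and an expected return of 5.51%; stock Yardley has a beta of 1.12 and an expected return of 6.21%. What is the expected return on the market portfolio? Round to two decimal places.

5.74%

Both satisfy E(R) = R_f + β·MRP, so the slope of the SML is
MRP = (6.21% − 5.51%) / (1.12 − 0.94) = 0.70% / 0.18 = 3.8889%
R_f = E(R_Orrin) − β_Orrin·MRP = 5.51% − 0.94 × 3.8889% = 1.8544%
E(R_m) = R_f + MRP = 1.8544% + 3.8889% = 5.74%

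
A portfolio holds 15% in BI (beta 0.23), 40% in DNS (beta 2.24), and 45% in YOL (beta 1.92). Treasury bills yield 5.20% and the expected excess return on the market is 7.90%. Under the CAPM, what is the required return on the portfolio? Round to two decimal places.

β_P = Σ w_i β_i = 0.15×0.23 + 0.40×2.24 + 0.45×1.92 = 1.7945
E(R_P) = R_f + β_P × MRP = 5.20% + 1.7945 × 7.90% = 19.38%

19.38%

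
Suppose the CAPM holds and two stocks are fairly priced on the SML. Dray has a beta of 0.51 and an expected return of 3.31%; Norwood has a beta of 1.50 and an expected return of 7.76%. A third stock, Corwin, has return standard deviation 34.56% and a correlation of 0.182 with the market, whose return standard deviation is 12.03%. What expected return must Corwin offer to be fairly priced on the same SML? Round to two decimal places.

3.37%

MRP = (7.76% − 3.31%) / (1.50 − 0.51) = 4.4949%
R_f = 3.31% − 0.51 × 4.4949% = 1.0176%
β_Corwin = ρ·σ_i/σ_m = 0.182 × 34.56 / 12.03 = 0.5229
E(R_Corwin) = R_f + β × MRP = 1.0176% + 0.5229 × 4.4949% = 3.37%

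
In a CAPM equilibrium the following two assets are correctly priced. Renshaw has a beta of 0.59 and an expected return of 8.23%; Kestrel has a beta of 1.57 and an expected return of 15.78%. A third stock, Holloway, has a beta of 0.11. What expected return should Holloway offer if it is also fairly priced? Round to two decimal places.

MRP (SML slope) = (15.78% − 8.23%) / (1.57 − 0.59) = 7.55% / 0.98 = 7.7041%
R_f (intercept) = 8.23% − 0.59 × 7.7041% = 3.6846%
E(R_Holloway) = R_f + β × MRP = 3.6846% + 0.11 × 7.7041% = 4.53%

4.53%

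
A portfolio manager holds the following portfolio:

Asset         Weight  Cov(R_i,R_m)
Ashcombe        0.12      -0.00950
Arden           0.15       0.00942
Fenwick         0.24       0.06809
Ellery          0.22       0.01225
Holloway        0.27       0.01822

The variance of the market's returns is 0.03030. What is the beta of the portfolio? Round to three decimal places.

β_Ashcombe = -0.00950 / 0.03030 = -0.3135
β_Arden = 0.00942 / 0.03030 = 0.3109
β_Fenwick = 0.06809 / 0.03030 = 2.2472
β_Ellery = 0.01225 / 0.03030 = 0.4043
β_Holloway = 0.01822 / 0.03030 = 0.6013
β_P = Σ w_i β_i = 0.12×-0.3135 + 0.15×0.3109 + 0.24×2.2472 + 0.22×0.4043 + 0.27×0.6013 = 0.7996

0.800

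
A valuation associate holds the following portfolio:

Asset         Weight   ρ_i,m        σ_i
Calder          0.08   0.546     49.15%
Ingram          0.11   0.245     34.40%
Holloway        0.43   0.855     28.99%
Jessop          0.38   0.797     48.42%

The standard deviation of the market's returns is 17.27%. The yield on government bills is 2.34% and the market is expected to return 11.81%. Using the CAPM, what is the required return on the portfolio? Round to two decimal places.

17.91%

β_Calder = 0.546 × 49.15% / 17.27% = 1.5539
β_Ingram = 0.245 × 34.40% / 17.27% = 0.4880
β_Holloway = 0.855 × 28.99% / 17.27% = 1.4352
β_Jessop = 0.797 × 48.42% / 17.27% = 2.2346
β_P = Σ w_i β_i = 0.08×1.5539 + 0.11×0.4880 + 0.43×1.4352 + 0.38×2.2346 = 1.6443
MRP = 11.81% − 2.34% = 9.47%
E(R_P) = R_f + β_P × MRP = 2.34% + 1.6443 × 9.47% = 17.91%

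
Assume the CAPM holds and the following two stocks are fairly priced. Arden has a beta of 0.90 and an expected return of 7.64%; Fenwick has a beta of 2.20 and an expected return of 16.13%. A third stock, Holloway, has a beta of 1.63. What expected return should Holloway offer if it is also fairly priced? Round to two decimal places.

MRP (SML slope) = (16.13% − 7.64%) / (2.20 − 0.90) = 8.49% / 1.30 = 6.5308%
R_f (intercept) = 7.64% − 0.90 × 6.5308% = 1.7623%
E(R_Holloway) = R_f + β × MRP = 1.7623% + 1.63 × 6.5308% = 12.41%

12.41%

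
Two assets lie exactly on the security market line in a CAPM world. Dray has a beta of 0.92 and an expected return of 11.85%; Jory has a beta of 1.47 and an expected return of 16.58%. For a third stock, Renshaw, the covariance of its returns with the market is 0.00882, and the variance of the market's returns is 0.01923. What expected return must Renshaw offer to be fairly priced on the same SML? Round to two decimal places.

7.88%

MRP = (16.58% − 11.85%) / (1.47 − 0.92) = 8.6000%
R_f = 11.85% − 0.92 × 8.6000% = 3.9380%
β_Renshaw = Cov / Var(R_m) = 0.00882 / 0.01923 = 0.4587
E(R_Renshaw) = R_f + β × MRP = 3.9380% + 0.4587 × 8.6000% = 7.88%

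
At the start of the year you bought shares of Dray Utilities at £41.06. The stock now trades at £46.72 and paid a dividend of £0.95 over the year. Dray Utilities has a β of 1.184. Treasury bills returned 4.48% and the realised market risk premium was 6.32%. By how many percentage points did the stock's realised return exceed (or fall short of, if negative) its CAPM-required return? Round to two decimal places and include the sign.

+4.14%

Realised HPR = (P1 + D1 − P0) / P0 = (46.72 + 0.95 − 41.06) / 41.06 = 6.61 / 41.06 = 16.0984%
CAPM required = R_f + β·MRP = 4.48% + 1.184 × 6.32% = 11.96288%
α = realised − required = 16.0984% − 11.96288% = +4.14%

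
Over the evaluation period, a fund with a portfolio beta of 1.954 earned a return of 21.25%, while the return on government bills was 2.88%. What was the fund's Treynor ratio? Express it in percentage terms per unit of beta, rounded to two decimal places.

Treynor = (R_P − R_f) / β_P = (21.25% − 2.88%) / 1.9540 = 18.37% / 1.9540 = 9.40%

9.40%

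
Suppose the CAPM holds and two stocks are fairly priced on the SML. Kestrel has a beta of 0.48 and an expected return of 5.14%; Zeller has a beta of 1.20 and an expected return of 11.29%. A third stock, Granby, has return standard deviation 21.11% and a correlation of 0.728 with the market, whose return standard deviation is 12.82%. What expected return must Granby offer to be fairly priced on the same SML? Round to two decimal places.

11.28%

MRP = (11.29% − 5.14%) / (1.20 − 0.48) = 8.5417%
R_f = 5.14% − 0.48 × 8.5417% = 1.0400%
β_Granby = ρ·σ_i/σ_m = 0.728 × 21.11 / 12.82 = 1.1988
E(R_Granby) = R_f + β × MRP = 1.0400% + 1.1988 × 8.5417% = 11.28%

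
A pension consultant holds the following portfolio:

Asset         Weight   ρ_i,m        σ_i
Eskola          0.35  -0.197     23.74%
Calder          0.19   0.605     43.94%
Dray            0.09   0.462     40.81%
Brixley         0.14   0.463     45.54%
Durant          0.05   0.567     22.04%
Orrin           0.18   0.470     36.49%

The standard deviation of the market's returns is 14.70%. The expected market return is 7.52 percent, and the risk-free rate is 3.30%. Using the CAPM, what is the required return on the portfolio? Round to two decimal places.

6.68%

β_Eskola = -0.197 × 23.74% / 14.70% = -0.3181
β_Calder = 0.605 × 43.94% / 14.70% = 1.8084
β_Dray = 0.462 × 40.81% / 14.70% = 1.2826
β_Brixley = 0.463 × 45.54% / 14.70% = 1.4344
β_Durant = 0.567 × 22.04% / 14.70% = 0.8501
β_Orrin = 0.470 × 36.49% / 14.70% = 1.1667
β_P = Σ w_i β_i = 0.35×-0.3181 + 0.19×1.8084 + 0.09×1.2826 + 0.14×1.4344 + 0.05×0.8501 + 0.18×1.1667 = 0.8010
MRP = 7.52% − 3.30% = 4.22%
E(R_P) = R_f + β_P × MRP = 3.30% + 0.8010 × 4.22% = 6.68%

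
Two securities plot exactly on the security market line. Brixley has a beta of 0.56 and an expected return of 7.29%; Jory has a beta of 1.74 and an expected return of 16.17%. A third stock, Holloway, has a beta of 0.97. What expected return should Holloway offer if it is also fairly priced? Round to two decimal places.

MRP (SML slope) = (16.17% − 7.29%) / (1.74 − 0.56) = 8.88% / 1.18 = 7.5254%
R_f (intercept) = 7.29% − 0.56 × 7.5254% = 3.0758%
E(R_Holloway) = R_f + β × MRP = 3.0758% + 0.97 × 7.5254% = 10.38%

10.38%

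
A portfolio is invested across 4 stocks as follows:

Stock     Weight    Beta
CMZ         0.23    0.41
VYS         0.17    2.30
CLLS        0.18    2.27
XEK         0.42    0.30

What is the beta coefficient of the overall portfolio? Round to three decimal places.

1.020

β_P = Σ w_i β_i = 0.23×0.41 + 0.17×2.30 + 0.18×2.27 + 0.42×0.30 = 1.0199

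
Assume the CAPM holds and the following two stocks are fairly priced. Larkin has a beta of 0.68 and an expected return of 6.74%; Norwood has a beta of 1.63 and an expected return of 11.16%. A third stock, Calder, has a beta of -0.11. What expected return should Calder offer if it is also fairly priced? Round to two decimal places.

MRP (SML slope) = (11.16% − 6.74%) / (1.63 − 0.68) = 4.42% / 0.95 = 4.6526%
R_f (intercept) = 6.74% − 0.68 × 4.6526% = 3.5762%
E(R_Calder) = R_f + β × MRP = 3.5762% + -0.11 × 4.6526% = 3.06%

3.06%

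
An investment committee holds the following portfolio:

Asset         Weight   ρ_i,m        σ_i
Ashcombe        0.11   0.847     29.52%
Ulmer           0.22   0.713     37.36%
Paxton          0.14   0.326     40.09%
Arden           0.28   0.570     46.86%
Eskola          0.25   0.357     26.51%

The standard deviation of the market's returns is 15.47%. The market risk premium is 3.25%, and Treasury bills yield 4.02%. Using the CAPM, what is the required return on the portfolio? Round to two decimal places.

β_Ashcombe = 0.847 × 29.52% / 15.47% = 1.6163
β_Ulmer = 0.713 × 37.36% / 15.47% = 1.7219
β_Paxton = 0.326 × 40.09% / 15.47% = 0.8448
β_Arden = 0.570 × 46.86% / 15.47% = 1.7266
β_Eskola = 0.357 × 26.51% / 15.47% = 0.6118
β_P = Σ w_i β_i = 0.11×1.6163 + 0.22×1.7219 + 0.14×0.8448 + 0.28×1.7266 + 0.25×0.6118 = 1.3113
E(R_P) = R_f + β_P × MRP = 4.02% + 1.3113 × 3.25% = 8.28%

8.28%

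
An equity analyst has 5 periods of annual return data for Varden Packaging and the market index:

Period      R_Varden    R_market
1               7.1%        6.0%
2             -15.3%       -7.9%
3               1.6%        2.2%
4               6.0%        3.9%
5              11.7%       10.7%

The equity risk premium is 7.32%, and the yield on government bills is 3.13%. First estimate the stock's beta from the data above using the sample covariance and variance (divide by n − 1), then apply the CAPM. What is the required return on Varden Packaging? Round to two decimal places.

Mean R_i = (7.1 − 15.3 + 1.6 + 6.0 + 11.7) / 5 = 2.2200%
Mean R_m = (6.0 − 7.9 + 2.2 + 3.9 + 10.7) / 5 = 2.9800%
Σ(R_i − R̄_i)(R_m − R̄_m) = 282.5020  ⇒  Cov = 282.5020 / 4 = 70.6255
Σ(R_m − R̄_m)² = 188.5480  ⇒  Var(R_m) = 188.5480 / 4 = 47.1370
β = Cov / Var(R_m) = 70.6255 / 47.1370 = 1.4983
E(R) = R_f + β × MRP = 3.13% + 1.4983 × 7.32% = 14.10%

14.10%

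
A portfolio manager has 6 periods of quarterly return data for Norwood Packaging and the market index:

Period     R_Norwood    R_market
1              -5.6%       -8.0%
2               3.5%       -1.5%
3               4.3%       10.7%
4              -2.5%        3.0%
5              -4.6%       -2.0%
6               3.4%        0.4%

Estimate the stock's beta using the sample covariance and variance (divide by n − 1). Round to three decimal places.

Mean R_i = (-5.6 + 3.5 + 4.3 − 2.5 − 4.6 + 3.4) / 6 = -0.2500%
Mean R_m = (-8.0 − 1.5 + 10.7 + 3.0 − 2.0 + 0.4) / 6 = 0.4333%
Σ(R_i − R̄_i)(R_m − R̄_m) = 89.2700  ⇒  Cov = 89.2700 / 5 = 17.8540
Σ(R_m − R̄_m)² = 192.7733  ⇒  Var(R_m) = 192.7733 / 5 = 38.5547
β = Cov / Var(R_m) = 17.8540 / 38.5547 = 0.4631

0.463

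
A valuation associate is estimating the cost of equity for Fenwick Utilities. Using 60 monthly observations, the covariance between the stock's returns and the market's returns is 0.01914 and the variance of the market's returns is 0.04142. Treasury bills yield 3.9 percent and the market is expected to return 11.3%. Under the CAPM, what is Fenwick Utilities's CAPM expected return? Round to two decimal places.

7.32%

β = Cov(R_i, R_m) / Var(R_m) = 0.01914 / 0.04142 = 0.4621
MRP = 11.3% − 3.9% = 7.40%
E(R) = R_f + β × MRP = 3.9% + 0.4621 × 7.4% = 7.32%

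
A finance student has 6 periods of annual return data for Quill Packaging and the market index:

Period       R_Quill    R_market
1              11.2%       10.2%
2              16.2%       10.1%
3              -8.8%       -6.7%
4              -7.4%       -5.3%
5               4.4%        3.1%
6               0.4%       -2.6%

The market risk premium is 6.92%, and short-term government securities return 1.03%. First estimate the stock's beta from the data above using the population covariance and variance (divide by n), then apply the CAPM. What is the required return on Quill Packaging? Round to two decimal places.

9.98%

Mean R_i = (11.2 + 16.2 − 8.8 − 7.4 + 4.4 + 0.4) / 6 = 2.6667%
Mean R_m = (10.2 + 10.1 − 6.7 − 5.3 + 3.1 − 2.6) / 6 = 1.4667%
Σ(R_i − R̄_i)(R_m − R̄_m) = 365.1733  ⇒  Cov = 365.1733 / 6 = 60.8622
Σ(R_m − R̄_m)² = 282.4933  ⇒  Var(R_m) = 282.4933 / 6 = 47.0822
β = Cov / Var(R_m) = 60.8622 / 47.0822 = 1.2927
E(R) = R_f + β × MRP = 1.03% + 1.2927 × 6.92% = 9.98%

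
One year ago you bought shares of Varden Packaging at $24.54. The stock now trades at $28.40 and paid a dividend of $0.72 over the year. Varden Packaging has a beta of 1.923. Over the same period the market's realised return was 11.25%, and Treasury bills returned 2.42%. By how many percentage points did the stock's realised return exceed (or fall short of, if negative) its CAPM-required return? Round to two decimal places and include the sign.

-0.74%

Realised HPR = (P1 + D1 − P0) / P0 = (28.40 + 0.72 − 24.54) / 24.54 = 4.58 / 24.54 = 18.6634%
MRP = 11.25% − 2.42% = 8.83%
CAPM required = R_f + β·MRP = 2.42% + 1.923 × 8.83% = 19.40009%
α = realised − required = 18.6634% − 19.40009% = -0.74%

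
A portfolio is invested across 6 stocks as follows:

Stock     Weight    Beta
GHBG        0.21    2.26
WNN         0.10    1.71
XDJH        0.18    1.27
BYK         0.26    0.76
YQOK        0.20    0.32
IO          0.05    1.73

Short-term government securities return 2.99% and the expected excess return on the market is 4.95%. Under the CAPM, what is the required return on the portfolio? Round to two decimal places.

β_P = Σ w_i β_i = 0.21×2.26 + 0.10×1.71 + 0.18×1.27 + 0.26×0.76 + 0.20×0.32 + 0.05×1.73 = 1.2223
E(R_P) = R_f + β_P × MRP = 2.99% + 1.2223 × 4.95% = 9.04%

9.04%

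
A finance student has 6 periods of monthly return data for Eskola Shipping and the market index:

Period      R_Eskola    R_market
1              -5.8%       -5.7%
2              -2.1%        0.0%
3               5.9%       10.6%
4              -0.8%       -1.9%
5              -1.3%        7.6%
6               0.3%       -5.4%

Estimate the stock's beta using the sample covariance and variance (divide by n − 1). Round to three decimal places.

0.385

Mean R_i = (-5.8 − 2.1 + 5.9 − 0.8 − 1.3 + 0.3) / 6 = -0.6333%
Mean R_m = (-5.7 + 0.0 + 10.6 − 1.9 + 7.6 − 5.4) / 6 = 0.8667%
Σ(R_i − R̄_i)(R_m − R̄_m) = 88.9133  ⇒  Cov = 88.9133 / 5 = 17.7827
Σ(R_m − R̄_m)² = 230.8733  ⇒  Var(R_m) = 230.8733 / 5 = 46.1747
β = Cov / Var(R_m) = 17.7827 / 46.1747 = 0.3851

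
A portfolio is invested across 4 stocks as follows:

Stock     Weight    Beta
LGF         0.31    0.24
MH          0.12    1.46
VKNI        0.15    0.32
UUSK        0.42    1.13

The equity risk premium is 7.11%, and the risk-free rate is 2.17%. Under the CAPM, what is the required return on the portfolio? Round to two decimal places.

β_P = Σ w_i β_i = 0.31×0.24 + 0.12×1.46 + 0.15×0.32 + 0.42×1.13 = 0.7722
E(R_P) = R_f + β_P × MRP = 2.17% + 0.7722 × 7.11% = 7.66%

7.66%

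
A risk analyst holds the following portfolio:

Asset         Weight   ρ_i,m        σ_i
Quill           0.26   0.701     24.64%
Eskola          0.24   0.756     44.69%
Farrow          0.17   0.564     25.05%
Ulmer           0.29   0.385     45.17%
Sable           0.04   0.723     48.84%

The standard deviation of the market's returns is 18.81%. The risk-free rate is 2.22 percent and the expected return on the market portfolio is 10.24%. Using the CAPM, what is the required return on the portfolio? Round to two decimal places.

β_Quill = 0.701 × 24.64% / 18.81% = 0.9183
β_Eskola = 0.756 × 44.69% / 18.81% = 1.7962
β_Farrow = 0.564 × 25.05% / 18.81% = 0.7511
β_Ulmer = 0.385 × 45.17% / 18.81% = 0.9245
β_Sable = 0.723 × 48.84% / 18.81% = 1.8773
β_P = Σ w_i β_i = 0.26×0.9183 + 0.24×1.7962 + 0.17×0.7511 + 0.29×0.9245 + 0.04×1.8773 = 1.1407
MRP = 10.24% − 2.22% = 8.02%
E(R_P) = R_f + β_P × MRP = 2.22% + 1.1407 × 8.02% = 11.37%

11.37%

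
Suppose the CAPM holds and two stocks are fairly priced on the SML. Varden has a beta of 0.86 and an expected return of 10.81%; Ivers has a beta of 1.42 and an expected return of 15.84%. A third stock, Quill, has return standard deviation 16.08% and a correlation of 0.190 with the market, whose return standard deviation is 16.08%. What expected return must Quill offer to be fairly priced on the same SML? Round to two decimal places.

4.79%

MRP = (15.84% − 10.81%) / (1.42 − 0.86) = 8.9821%
R_f = 10.81% − 0.86 × 8.9821% = 3.0854%
β_Quill = ρ·σ_i/σ_m = 0.190 × 16.08 / 16.08 = 0.1900
E(R_Quill) = R_f + β × MRP = 3.0854% + 0.1900 × 8.9821% = 4.79%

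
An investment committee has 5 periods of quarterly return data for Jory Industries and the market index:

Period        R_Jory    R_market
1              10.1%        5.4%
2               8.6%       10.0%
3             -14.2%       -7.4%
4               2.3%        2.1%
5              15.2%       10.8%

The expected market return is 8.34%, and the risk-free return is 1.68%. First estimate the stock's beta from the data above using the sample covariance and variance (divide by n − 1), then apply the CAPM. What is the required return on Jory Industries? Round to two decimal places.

Mean R_i = (10.1 + 8.6 − 14.2 + 2.3 + 15.2) / 5 = 4.4000%
Mean R_m = (5.4 + 10.0 − 7.4 + 2.1 + 10.8) / 5 = 4.1800%
Σ(R_i − R̄_i)(R_m − R̄_m) = 322.6500  ⇒  Cov = 322.6500 / 4 = 80.6625
Σ(R_m − R̄_m)² = 217.6080  ⇒  Var(R_m) = 217.6080 / 4 = 54.4020
β = Cov / Var(R_m) = 80.6625 / 54.4020 = 1.4827
MRP = 8.34% − 1.68% = 6.66%
E(R) = R_f + β × MRP = 1.68% + 1.4827 × 6.66% = 11.55%

11.55%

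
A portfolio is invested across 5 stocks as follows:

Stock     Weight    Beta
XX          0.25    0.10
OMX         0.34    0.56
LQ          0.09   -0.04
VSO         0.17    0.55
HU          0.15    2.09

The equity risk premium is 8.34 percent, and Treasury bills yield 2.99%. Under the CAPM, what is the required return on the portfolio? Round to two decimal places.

8.15%

β_P = Σ w_i β_i = 0.25×0.10 + 0.34×0.56 + 0.09×-0.04 + 0.17×0.55 + 0.15×2.09 = 0.6188
E(R_P) = R_f + β_P × MRP = 2.99% + 0.6188 × 8.34% = 8.15%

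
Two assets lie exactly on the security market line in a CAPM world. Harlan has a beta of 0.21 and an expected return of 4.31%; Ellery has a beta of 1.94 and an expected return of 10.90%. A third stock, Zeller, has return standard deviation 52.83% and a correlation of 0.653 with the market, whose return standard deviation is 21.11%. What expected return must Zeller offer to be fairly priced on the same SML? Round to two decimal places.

9.74%

MRP = (10.90% − 4.31%) / (1.94 − 0.21) = 3.8092%
R_f = 4.31% − 0.21 × 3.8092% = 3.5101%
β_Zeller = ρ·σ_i/σ_m = 0.653 × 52.83 / 21.11 = 1.6342
E(R_Zeller) = R_f + β × MRP = 3.5101% + 1.6342 × 3.8092% = 9.74%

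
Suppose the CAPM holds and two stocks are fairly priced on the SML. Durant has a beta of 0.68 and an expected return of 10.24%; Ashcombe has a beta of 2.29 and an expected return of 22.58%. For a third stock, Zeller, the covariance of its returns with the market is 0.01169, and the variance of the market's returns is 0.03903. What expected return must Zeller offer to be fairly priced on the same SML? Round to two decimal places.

MRP = (22.58% − 10.24%) / (2.29 − 0.68) = 7.6646%
R_f = 10.24% − 0.68 × 7.6646% = 5.0281%
β_Zeller = Cov / Var(R_m) = 0.01169 / 0.03903 = 0.2995
E(R_Zeller) = R_f + β × MRP = 5.0281% + 0.2995 × 7.6646% = 7.32%

7.32%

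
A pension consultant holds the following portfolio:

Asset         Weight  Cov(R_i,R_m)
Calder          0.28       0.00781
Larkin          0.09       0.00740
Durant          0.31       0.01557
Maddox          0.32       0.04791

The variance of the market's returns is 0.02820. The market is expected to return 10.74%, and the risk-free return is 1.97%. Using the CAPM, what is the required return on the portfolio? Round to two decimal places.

β_Calder = 0.00781 / 0.02820 = 0.2770
β_Larkin = 0.00740 / 0.02820 = 0.2624
β_Durant = 0.01557 / 0.02820 = 0.5521
β_Maddox = 0.04791 / 0.02820 = 1.6989
β_P = Σ w_i β_i = 0.28×0.2770 + 0.09×0.2624 + 0.31×0.5521 + 0.32×1.6989 = 0.8160
MRP = 10.74% − 1.97% = 8.77%
E(R_P) = R_f + β_P × MRP = 1.97% + 0.8160 × 8.77% = 9.13%

9.13%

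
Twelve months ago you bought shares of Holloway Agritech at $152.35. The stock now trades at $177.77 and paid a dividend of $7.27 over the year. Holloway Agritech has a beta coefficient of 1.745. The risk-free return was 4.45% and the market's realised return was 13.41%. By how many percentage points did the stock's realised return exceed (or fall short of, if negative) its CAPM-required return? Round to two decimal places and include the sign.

Realised HPR = (P1 + D1 − P0) / P0 = (177.77 + 7.27 − 152.35) / 152.35 = 32.69 / 152.35 = 21.4572%
MRP = 13.41% − 4.45% = 8.96%
CAPM required = R_f + β·MRP = 4.45% + 1.745 × 8.96% = 20.08520%
α = realised − required = 21.4572% − 20.08520% = +1.37%

+1.37%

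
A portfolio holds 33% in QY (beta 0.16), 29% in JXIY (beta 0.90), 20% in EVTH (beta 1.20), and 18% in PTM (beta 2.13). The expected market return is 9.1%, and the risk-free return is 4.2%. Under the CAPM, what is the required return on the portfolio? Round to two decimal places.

8.79%

β_P = Σ w_i β_i = 0.33×0.16 + 0.29×0.90 + 0.20×1.20 + 0.18×2.13 = 0.9372
MRP = 9.1% − 4.2% = 4.90%
E(R_P) = R_f + β_P × MRP = 4.2% + 0.9372 × 4.9% = 8.79%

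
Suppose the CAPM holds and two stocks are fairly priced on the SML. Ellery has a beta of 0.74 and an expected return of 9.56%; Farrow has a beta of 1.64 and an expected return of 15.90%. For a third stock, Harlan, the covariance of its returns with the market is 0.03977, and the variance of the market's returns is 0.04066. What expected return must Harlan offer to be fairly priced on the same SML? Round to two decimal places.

MRP = (15.90% − 9.56%) / (1.64 − 0.74) = 7.0444%
R_f = 9.56% − 0.74 × 7.0444% = 4.3471%
β_Harlan = Cov / Var(R_m) = 0.03977 / 0.04066 = 0.9781
E(R_Harlan) = R_f + β × MRP = 4.3471% + 0.9781 × 7.0444% = 11.24%

11.24%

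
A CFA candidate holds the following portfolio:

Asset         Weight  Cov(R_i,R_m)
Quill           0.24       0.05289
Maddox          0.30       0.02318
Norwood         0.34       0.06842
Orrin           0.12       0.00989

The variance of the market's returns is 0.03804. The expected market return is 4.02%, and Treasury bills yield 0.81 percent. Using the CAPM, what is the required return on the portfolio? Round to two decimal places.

β_Quill = 0.05289 / 0.03804 = 1.3904
β_Maddox = 0.02318 / 0.03804 = 0.6094
β_Norwood = 0.06842 / 0.03804 = 1.7986
β_Orrin = 0.00989 / 0.03804 = 0.2600
β_P = Σ w_i β_i = 0.24×1.3904 + 0.30×0.6094 + 0.34×1.7986 + 0.12×0.2600 = 1.1592
MRP = 4.02% − 0.81% = 3.21%
E(R_P) = R_f + β_P × MRP = 0.81% + 1.1592 × 3.21% = 4.53%

4.53%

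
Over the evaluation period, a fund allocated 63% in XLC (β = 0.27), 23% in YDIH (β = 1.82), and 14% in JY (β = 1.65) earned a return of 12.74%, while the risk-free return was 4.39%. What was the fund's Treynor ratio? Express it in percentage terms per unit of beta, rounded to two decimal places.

β_P = 0.63×0.27 + 0.23×1.82 + 0.14×1.65 = 0.8197
Treynor = (R_P − R_f) / β_P = (12.74% − 4.39%) / 0.8197 = 8.35% / 0.8197 = 10.19%

10.19%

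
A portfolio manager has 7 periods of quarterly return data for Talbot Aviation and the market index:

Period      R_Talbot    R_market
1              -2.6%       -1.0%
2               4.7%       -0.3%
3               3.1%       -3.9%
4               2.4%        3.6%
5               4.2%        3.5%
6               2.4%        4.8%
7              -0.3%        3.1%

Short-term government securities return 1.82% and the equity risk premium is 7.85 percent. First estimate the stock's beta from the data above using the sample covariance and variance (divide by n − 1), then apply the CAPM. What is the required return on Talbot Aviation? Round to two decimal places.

Mean R_i = (-2.6 + 4.7 + 3.1 + 2.4 + 4.2 + 2.4 − 0.3) / 7 = 1.9857%
Mean R_m = (-1.0 − 0.3 − 3.9 + 3.6 + 3.5 + 4.8 + 3.1) / 7 = 1.4000%
Σ(R_i − R̄_i)(R_m − R̄_m) = 3.5700  ⇒  Cov = 3.5700 / 6 = 0.5950
Σ(R_m − R̄_m)² = 60.4400  ⇒  Var(R_m) = 60.4400 / 6 = 10.0733
β = Cov / Var(R_m) = 0.5950 / 10.0733 = 0.0591
E(R) = R_f + β × MRP = 1.82% + 0.0591 × 7.85% = 2.28%

2.28%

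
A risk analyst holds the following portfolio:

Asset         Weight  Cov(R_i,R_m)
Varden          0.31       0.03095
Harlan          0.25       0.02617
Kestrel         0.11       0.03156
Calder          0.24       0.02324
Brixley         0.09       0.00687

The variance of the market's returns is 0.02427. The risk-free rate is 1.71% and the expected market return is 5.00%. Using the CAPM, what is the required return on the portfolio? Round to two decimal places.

β_Varden = 0.03095 / 0.02427 = 1.2752
β_Harlan = 0.02617 / 0.02427 = 1.0783
β_Kestrel = 0.03156 / 0.02427 = 1.3004
β_Calder = 0.02324 / 0.02427 = 0.9576
β_Brixley = 0.00687 / 0.02427 = 0.2831
β_P = Σ w_i β_i = 0.31×1.2752 + 0.25×1.0783 + 0.11×1.3004 + 0.24×0.9576 + 0.09×0.2831 = 1.0632
MRP = 5.00% − 1.71% = 3.29%
E(R_P) = R_f + β_P × MRP = 1.71% + 1.0632 × 3.29% = 5.21%

5.21%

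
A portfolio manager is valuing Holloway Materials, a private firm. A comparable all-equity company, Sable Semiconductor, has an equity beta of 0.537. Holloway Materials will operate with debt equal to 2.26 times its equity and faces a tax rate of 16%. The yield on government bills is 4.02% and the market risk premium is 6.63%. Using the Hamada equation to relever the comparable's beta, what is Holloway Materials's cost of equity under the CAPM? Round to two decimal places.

β_L = β_U × [1 + (1 − t)(D/E)] = 0.537 × [1 + (1 − 0.16) × 2.26]
    = 0.537 × [1 + 0.84 × 2.26] = 0.537 × 2.8984 = 1.5564
E(R) = R_f + β_L × MRP = 4.02% + 1.5564 × 6.63% = 14.34%

14.34%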